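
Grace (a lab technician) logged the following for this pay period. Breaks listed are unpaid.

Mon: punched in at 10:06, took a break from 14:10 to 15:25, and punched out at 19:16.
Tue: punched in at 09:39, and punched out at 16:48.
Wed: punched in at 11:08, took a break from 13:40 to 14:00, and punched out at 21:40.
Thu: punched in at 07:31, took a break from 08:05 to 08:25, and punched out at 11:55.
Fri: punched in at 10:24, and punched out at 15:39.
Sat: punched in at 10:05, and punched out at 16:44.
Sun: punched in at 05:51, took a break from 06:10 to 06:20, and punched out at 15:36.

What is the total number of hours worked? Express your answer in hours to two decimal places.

50.82 hours

Mon: 10:06–19:16 = 9 h 10 min; less 75 min break → 7 h 55 min
Tue: 09:39–16:48 = 7 h 9 min
Wed: 11:08–21:40 = 10 h 32 min; less 20 min break → 10 h 12 min
Thu: 07:31–11:55 = 4 h 24 min; less 20 min break → 4 h 4 min
Fri: 10:24–15:39 = 5 h 15 min
Sat: 10:05–16:44 = 6 h 39 min
Sun: 05:51–15:36 = 9 h 45 min; less 10 min break → 9 h 35 min
Total: 7 h 55 min + 7 h 9 min + 10 h 12 min + 4 h 4 min + 5 h 15 min + 6 h 39 min + 9 h 35 min = 50 h 49 min.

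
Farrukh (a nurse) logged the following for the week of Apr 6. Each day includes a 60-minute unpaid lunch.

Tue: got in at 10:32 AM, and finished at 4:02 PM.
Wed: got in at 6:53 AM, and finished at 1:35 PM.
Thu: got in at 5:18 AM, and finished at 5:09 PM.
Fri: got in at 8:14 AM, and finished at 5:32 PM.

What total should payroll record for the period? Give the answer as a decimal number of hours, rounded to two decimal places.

Tue: 10:32 AM–4:02 PM = 5 h 30 min; less 60 min break → 4 h 30 min
Wed: 6:53 AM–1:35 PM = 6 h 42 min; less 60 min break → 5 h 42 min
Thu: 5:18 AM–5:09 PM = 11 h 51 min; less 60 min break → 10 h 51 min
Fri: 8:14 AM–5:32 PM = 9 h 18 min; less 60 min break → 8 h 18 min
Total: 4 h 30 min + 5 h 42 min + 10 h 51 min + 8 h 18 min = 29 h 21 min.

29.35 hours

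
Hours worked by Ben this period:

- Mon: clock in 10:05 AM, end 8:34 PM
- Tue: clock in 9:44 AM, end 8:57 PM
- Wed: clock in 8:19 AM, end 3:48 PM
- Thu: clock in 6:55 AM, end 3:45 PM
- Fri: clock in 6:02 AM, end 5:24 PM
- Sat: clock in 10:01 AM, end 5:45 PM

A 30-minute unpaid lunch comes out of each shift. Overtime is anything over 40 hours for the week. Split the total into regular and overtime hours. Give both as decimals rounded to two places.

Regular 40.00 hours, overtime 14.12 hours

Mon: 10:05 AM–8:34 PM = 10 h 29 min; less 30 min break → 9 h 59 min
Tue: 9:44 AM–8:57 PM = 11 h 13 min; less 30 min break → 10 h 43 min
Wed: 8:19 AM–3:48 PM = 7 h 29 min; less 30 min break → 6 h 59 min
Thu: 6:55 AM–3:45 PM = 8 h 50 min; less 30 min break → 8 h 20 min
Fri: 6:02 AM–5:24 PM = 11 h 22 min; less 30 min break → 10 h 52 min
Sat: 10:01 AM–5:45 PM = 7 h 44 min; less 30 min break → 7 h 14 min
Total worked: 54 h 7 min = 54.12 h.
Threshold 40 h → overtime 14 h 7 min, regular 40 h 0 min.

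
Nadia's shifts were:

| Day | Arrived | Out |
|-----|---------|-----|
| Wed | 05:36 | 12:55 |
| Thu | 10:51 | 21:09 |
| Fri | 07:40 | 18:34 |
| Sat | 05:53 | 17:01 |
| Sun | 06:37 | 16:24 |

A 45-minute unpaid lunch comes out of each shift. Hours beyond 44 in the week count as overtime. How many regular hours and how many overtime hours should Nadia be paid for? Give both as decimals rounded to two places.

Regular 44.00 hours, overtime 1.68 hours

Wed: 05:36–12:55 = 7 h 19 min; less 45 min break → 6 h 34 min
Thu: 10:51–21:09 = 10 h 18 min; less 45 min break → 9 h 33 min
Fri: 07:40–18:34 = 10 h 54 min; less 45 min break → 10 h 9 min
Sat: 05:53–17:01 = 11 h 8 min; less 45 min break → 10 h 23 min
Sun: 06:37–16:24 = 9 h 47 min; less 45 min break → 9 h 2 min
Total worked: 45 h 41 min = 45.68 h.
Threshold 44 h → overtime 1 h 41 min, regular 44 h 0 min.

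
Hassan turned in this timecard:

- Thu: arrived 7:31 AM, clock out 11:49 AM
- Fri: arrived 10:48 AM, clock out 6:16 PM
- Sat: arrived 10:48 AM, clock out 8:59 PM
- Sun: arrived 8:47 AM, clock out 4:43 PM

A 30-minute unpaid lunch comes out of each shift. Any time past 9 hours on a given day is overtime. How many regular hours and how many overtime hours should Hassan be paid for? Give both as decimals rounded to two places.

Thu: 7:31 AM–11:49 AM = 4 h 18 min; less 30 min break → 3 h 48 min
Fri: 10:48 AM–6:16 PM = 7 h 28 min; less 30 min break → 6 h 58 min
Sat: 10:48 AM–8:59 PM = 10 h 11 min; less 30 min break → 9 h 41 min
Sun: 8:47 AM–4:43 PM = 7 h 56 min; less 30 min break → 7 h 26 min
Thu reg 3 h 48 min / OT 0 h 0 min; Fri reg 6 h 58 min / OT 0 h 0 min; Sat reg 9 h 0 min / OT 0 h 41 min; Sun reg 7 h 26 min / OT 0 h 0 min.
Totals: regular 27 h 12 min, overtime 0 h 41 min.

Regular 27.20 hours, overtime 0.68 hours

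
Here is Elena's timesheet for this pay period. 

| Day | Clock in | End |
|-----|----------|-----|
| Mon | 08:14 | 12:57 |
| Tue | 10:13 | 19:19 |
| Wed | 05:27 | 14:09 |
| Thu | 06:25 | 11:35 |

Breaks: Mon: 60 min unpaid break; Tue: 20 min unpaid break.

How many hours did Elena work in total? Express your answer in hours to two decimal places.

Mon: 08:14–12:57 = 4 h 43 min; less 60 min break → 3 h 43 min
Tue: 10:13–19:19 = 9 h 6 min; less 20 min break → 8 h 46 min
Wed: 05:27–14:09 = 8 h 42 min
Thu: 06:25–11:35 = 5 h 10 min
Total: 3 h 43 min + 8 h 46 min + 8 h 42 min + 5 h 10 min = 26 h 21 min.

26.35 hours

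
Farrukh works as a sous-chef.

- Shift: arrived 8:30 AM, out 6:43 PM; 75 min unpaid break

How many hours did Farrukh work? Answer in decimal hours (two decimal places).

Shift: 8:30 AM–6:43 PM = 10 h 13 min; less 75 min break → 8 h 58 min

8.97 hours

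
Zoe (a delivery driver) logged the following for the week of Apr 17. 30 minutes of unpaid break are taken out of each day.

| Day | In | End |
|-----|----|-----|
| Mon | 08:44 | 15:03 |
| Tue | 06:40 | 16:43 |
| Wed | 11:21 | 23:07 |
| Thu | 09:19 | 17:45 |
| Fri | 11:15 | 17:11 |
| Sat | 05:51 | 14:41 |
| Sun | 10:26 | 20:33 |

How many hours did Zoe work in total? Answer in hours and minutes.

Mon: 08:44–15:03 = 6 h 19 min; less 30 min break → 5 h 49 min
Tue: 06:40–16:43 = 10 h 3 min; less 30 min break → 9 h 33 min
Wed: 11:21–23:07 = 11 h 46 min; less 30 min break → 11 h 16 min
Thu: 09:19–17:45 = 8 h 26 min; less 30 min break → 7 h 56 min
Fri: 11:15–17:11 = 5 h 56 min; less 30 min break → 5 h 26 min
Sat: 05:51–14:41 = 8 h 50 min; less 30 min break → 8 h 20 min
Sun: 10:26–20:33 = 10 h 7 min; less 30 min break → 9 h 37 min
Total: 5 h 49 min + 9 h 33 min + 11 h 16 min + 7 h 56 min + 5 h 26 min + 8 h 20 min + 9 h 37 min = 57 h 57 min.

57 h 57 min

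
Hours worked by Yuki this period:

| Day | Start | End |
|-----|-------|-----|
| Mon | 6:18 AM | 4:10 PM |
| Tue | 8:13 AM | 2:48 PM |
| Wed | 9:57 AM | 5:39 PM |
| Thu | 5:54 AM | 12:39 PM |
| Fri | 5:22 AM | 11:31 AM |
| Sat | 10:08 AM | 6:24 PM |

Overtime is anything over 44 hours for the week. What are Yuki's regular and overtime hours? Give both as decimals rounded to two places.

Mon: 6:18 AM–4:10 PM = 9 h 52 min
Tue: 8:13 AM–2:48 PM = 6 h 35 min
Wed: 9:57 AM–5:39 PM = 7 h 42 min
Thu: 5:54 AM–12:39 PM = 6 h 45 min
Fri: 5:22 AM–11:31 AM = 6 h 9 min
Sat: 10:08 AM–6:24 PM = 8 h 16 min
Total worked: 45 h 19 min = 45.32 h.
Threshold 44 h → overtime 1 h 19 min, regular 44 h 0 min.

Regular 44.00 hours, overtime 1.32 hours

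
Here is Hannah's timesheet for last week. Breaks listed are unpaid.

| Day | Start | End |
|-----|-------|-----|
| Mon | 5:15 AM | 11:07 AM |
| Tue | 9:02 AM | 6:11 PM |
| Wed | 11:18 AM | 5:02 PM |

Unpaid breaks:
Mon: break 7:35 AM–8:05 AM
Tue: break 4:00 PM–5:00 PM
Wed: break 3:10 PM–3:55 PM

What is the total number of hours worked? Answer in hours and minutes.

18 h 30 min

Mon: 5:15 AM–11:07 AM = 5 h 52 min; less 30 min break → 5 h 22 min
Tue: 9:02 AM–6:11 PM = 9 h 9 min; less 60 min break → 8 h 9 min
Wed: 11:18 AM–5:02 PM = 5 h 44 min; less 45 min break → 4 h 59 min
Total: 5 h 22 min + 8 h 9 min + 4 h 59 min = 18 h 30 min.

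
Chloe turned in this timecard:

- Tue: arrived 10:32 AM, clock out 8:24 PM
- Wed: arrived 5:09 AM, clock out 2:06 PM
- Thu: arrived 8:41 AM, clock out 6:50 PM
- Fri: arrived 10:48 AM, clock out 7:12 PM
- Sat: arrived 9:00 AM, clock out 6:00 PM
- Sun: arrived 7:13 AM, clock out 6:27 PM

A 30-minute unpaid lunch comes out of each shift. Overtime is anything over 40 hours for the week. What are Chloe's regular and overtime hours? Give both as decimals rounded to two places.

Tue: 10:32 AM–8:24 PM = 9 h 52 min; less 30 min break → 9 h 22 min
Wed: 5:09 AM–2:06 PM = 8 h 57 min; less 30 min break → 8 h 27 min
Thu: 8:41 AM–6:50 PM = 10 h 9 min; less 30 min break → 9 h 39 min
Fri: 10:48 AM–7:12 PM = 8 h 24 min; less 30 min break → 7 h 54 min
Sat: 9:00 AM–6:00 PM = 9 h 0 min; less 30 min break → 8 h 30 min
Sun: 7:13 AM–6:27 PM = 11 h 14 min; less 30 min break → 10 h 44 min
Total worked: 54 h 36 min = 54.60 h.
Threshold 40 h → overtime 14 h 36 min, regular 40 h 0 min.

Regular 40.00 hours, overtime 14.60 hours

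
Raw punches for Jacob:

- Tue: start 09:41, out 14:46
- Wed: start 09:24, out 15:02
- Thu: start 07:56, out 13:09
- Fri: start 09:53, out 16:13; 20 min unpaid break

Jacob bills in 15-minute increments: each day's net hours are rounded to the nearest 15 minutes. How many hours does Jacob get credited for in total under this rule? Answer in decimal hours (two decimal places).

22.00 hours

Tue: 09:41–14:46 = 5 h 5 min → rounds to 5 h 0 min
Wed: 09:24–15:02 = 5 h 38 min → rounds to 5 h 45 min
Thu: 07:56–13:09 = 5 h 13 min → rounds to 5 h 15 min
Fri: 09:53–16:13 = 6 h 20 min − 20 min = 6 h 0 min → rounds to 6 h 0 min
Total credited: 22 h 0 min.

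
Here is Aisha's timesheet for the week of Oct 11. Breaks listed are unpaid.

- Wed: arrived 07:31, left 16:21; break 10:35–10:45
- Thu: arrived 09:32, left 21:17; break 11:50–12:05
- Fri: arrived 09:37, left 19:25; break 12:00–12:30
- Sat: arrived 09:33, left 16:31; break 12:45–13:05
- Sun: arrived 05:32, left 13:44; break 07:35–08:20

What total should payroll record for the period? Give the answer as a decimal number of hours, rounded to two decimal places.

Wed: 07:31–16:21 = 8 h 50 min; less 10 min break → 8 h 40 min
Thu: 09:32–21:17 = 11 h 45 min; less 15 min break → 11 h 30 min
Fri: 09:37–19:25 = 9 h 48 min; less 30 min break → 9 h 18 min
Sat: 09:33–16:31 = 6 h 58 min; less 20 min break → 6 h 38 min
Sun: 05:32–13:44 = 8 h 12 min; less 45 min break → 7 h 27 min
Total: 8 h 40 min + 11 h 30 min + 9 h 18 min + 6 h 38 min + 7 h 27 min = 43 h 33 min.

43.55 hours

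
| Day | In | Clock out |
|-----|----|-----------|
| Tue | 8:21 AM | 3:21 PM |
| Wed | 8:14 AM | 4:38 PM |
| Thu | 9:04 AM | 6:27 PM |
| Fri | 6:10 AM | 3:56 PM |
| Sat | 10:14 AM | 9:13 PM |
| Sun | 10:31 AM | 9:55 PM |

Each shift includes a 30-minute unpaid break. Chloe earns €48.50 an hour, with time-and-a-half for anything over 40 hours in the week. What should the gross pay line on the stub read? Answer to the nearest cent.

Tue: 8:21 AM–3:21 PM = 7 h 0 min; less 30 min break → 6 h 30 min
Wed: 8:14 AM–4:38 PM = 8 h 24 min; less 30 min break → 7 h 54 min
Thu: 9:04 AM–6:27 PM = 9 h 23 min; less 30 min break → 8 h 53 min
Fri: 6:10 AM–3:56 PM = 9 h 46 min; less 30 min break → 9 h 16 min
Sat: 10:14 AM–9:13 PM = 10 h 59 min; less 30 min break → 10 h 29 min
Sun: 10:31 AM–9:55 PM = 11 h 24 min; less 30 min break → 10 h 54 min
Total worked: 53 h 56 min = 3236 min.
Regular 40 h 0 min = 2400 min at €48.50/h; overtime 13 h 56 min = 836 min at €72.75/h.
Pay = (2400 × €48.50 + 836 × €72.75) ÷ 60 = €2953.65.

€2953.65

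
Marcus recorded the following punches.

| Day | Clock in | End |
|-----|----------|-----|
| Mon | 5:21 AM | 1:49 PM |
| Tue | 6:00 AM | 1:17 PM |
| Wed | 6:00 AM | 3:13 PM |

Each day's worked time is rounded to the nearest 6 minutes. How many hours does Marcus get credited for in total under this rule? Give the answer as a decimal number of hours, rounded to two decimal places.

Mon: 5:21 AM–1:49 PM = 8 h 28 min → rounds to 8 h 30 min
Tue: 6:00 AM–1:17 PM = 7 h 17 min → rounds to 7 h 18 min
Wed: 6:00 AM–3:13 PM = 9 h 13 min → rounds to 9 h 12 min
Total credited: 25 h 0 min.

25.00 hours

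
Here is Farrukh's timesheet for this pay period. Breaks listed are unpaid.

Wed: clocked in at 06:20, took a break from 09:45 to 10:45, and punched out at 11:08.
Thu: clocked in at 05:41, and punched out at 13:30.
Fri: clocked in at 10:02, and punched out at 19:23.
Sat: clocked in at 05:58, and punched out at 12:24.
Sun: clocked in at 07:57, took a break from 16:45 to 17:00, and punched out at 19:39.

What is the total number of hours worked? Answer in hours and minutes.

38 h 51 min

Wed: 06:20–11:08 = 4 h 48 min; less 60 min break → 3 h 48 min
Thu: 05:41–13:30 = 7 h 49 min
Fri: 10:02–19:23 = 9 h 21 min
Sat: 05:58–12:24 = 6 h 26 min
Sun: 07:57–19:39 = 11 h 42 min; less 15 min break → 11 h 27 min
Total: 3 h 48 min + 7 h 49 min + 9 h 21 min + 6 h 26 min + 11 h 27 min = 38 h 51 min.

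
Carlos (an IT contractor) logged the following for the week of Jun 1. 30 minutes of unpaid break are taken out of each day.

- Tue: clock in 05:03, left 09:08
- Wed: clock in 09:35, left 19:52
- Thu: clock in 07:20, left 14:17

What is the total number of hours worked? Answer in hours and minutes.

19 h 49 min

Tue: 05:03–09:08 = 4 h 5 min; less 30 min break → 3 h 35 min
Wed: 09:35–19:52 = 10 h 17 min; less 30 min break → 9 h 47 min
Thu: 07:20–14:17 = 6 h 57 min; less 30 min break → 6 h 27 min
Total: 3 h 35 min + 9 h 47 min + 6 h 27 min = 19 h 49 min.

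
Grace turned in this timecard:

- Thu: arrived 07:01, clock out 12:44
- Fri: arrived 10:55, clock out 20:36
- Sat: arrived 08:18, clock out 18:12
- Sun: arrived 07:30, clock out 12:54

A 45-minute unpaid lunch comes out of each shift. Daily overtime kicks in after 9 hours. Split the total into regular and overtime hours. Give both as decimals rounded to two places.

Thu: 07:01–12:44 = 5 h 43 min; less 45 min break → 4 h 58 min
Fri: 10:55–20:36 = 9 h 41 min; less 45 min break → 8 h 56 min
Sat: 08:18–18:12 = 9 h 54 min; less 45 min break → 9 h 9 min
Sun: 07:30–12:54 = 5 h 24 min; less 45 min break → 4 h 39 min
Thu reg 4 h 58 min / OT 0 h 0 min; Fri reg 8 h 56 min / OT 0 h 0 min; Sat reg 9 h 0 min / OT 0 h 9 min; Sun reg 4 h 39 min / OT 0 h 0 min.
Totals: regular 27 h 33 min, overtime 0 h 9 min.

Regular 27.55 hours, overtime 0.15 hours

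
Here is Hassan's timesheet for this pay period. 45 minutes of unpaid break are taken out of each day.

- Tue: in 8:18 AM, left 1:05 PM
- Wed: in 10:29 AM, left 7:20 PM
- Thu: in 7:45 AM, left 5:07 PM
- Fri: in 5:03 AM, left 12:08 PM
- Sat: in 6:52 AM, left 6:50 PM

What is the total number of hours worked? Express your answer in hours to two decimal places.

Tue: 8:18 AM–1:05 PM = 4 h 47 min; less 45 min break → 4 h 2 min
Wed: 10:29 AM–7:20 PM = 8 h 51 min; less 45 min break → 8 h 6 min
Thu: 7:45 AM–5:07 PM = 9 h 22 min; less 45 min break → 8 h 37 min
Fri: 5:03 AM–12:08 PM = 7 h 5 min; less 45 min break → 6 h 20 min
Sat: 6:52 AM–6:50 PM = 11 h 58 min; less 45 min break → 11 h 13 min
Total: 4 h 2 min + 8 h 6 min + 8 h 37 min + 6 h 20 min + 11 h 13 min = 38 h 18 min.

38.30 hours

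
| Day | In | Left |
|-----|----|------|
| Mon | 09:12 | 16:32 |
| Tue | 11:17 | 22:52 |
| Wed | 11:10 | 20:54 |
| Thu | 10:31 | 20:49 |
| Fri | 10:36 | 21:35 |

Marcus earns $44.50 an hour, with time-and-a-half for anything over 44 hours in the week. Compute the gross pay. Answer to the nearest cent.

$2354.05

Mon: 09:12–16:32 = 7 h 20 min
Tue: 11:17–22:52 = 11 h 35 min
Wed: 11:10–20:54 = 9 h 44 min
Thu: 10:31–20:49 = 10 h 18 min
Fri: 10:36–21:35 = 10 h 59 min
Total worked: 49 h 56 min = 2996 min.
Regular 44 h 0 min = 2640 min at $44.50/h; overtime 5 h 56 min = 356 min at $66.75/h.
Pay = (2640 × $44.50 + 356 × $66.75) ÷ 60 = $2354.05.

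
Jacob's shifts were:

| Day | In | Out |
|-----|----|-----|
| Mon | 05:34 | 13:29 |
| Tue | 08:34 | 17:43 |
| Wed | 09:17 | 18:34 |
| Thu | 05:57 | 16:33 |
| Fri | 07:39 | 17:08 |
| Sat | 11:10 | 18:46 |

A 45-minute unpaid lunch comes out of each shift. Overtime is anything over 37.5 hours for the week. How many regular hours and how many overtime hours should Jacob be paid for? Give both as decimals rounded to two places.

Mon: 05:34–13:29 = 7 h 55 min; less 45 min break → 7 h 10 min
Tue: 08:34–17:43 = 9 h 9 min; less 45 min break → 8 h 24 min
Wed: 09:17–18:34 = 9 h 17 min; less 45 min break → 8 h 32 min
Thu: 05:57–16:33 = 10 h 36 min; less 45 min break → 9 h 51 min
Fri: 07:39–17:08 = 9 h 29 min; less 45 min break → 8 h 44 min
Sat: 11:10–18:46 = 7 h 36 min; less 45 min break → 6 h 51 min
Total worked: 49 h 32 min = 49.53 h.
Threshold 37.5 h → overtime 12 h 2 min, regular 37 h 30 min.

Regular 37.50 hours, overtime 12.03 hours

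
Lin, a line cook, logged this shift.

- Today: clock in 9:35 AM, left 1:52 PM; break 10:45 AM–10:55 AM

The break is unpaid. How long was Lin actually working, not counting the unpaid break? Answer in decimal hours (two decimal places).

Today: 9:35 AM–1:52 PM = 4 h 17 min; less 10 min break → 4 h 7 min

4.12 hours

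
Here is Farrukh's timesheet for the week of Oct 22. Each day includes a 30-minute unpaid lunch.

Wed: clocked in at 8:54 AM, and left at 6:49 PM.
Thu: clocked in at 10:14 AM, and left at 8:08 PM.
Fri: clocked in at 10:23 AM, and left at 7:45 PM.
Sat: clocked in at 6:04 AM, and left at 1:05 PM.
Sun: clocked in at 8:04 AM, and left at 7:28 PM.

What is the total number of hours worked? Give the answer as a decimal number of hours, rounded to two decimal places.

45.10 hours

Wed: 8:54 AM–6:49 PM = 9 h 55 min; less 30 min break → 9 h 25 min
Thu: 10:14 AM–8:08 PM = 9 h 54 min; less 30 min break → 9 h 24 min
Fri: 10:23 AM–7:45 PM = 9 h 22 min; less 30 min break → 8 h 52 min
Sat: 6:04 AM–1:05 PM = 7 h 1 min; less 30 min break → 6 h 31 min
Sun: 8:04 AM–7:28 PM = 11 h 24 min; less 30 min break → 10 h 54 min
Total: 9 h 25 min + 9 h 24 min + 8 h 52 min + 6 h 31 min + 10 h 54 min = 45 h 6 min.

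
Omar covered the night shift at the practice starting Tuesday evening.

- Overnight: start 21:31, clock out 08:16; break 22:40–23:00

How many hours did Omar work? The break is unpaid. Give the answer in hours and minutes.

10 h 25 min

Overnight: 21:31 → midnight = 2 h 29 min; midnight → 08:16 = 8 h 16 min; span 10 h 45 min; less 20 min break → 10 h 25 min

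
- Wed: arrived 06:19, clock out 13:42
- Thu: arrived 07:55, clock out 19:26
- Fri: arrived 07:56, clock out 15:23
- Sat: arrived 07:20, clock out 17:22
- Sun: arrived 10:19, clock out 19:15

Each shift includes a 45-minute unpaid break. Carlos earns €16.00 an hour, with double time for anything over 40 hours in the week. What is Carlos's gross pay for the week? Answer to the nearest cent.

€690.13

Wed: 06:19–13:42 = 7 h 23 min; less 45 min break → 6 h 38 min
Thu: 07:55–19:26 = 11 h 31 min; less 45 min break → 10 h 46 min
Fri: 07:56–15:23 = 7 h 27 min; less 45 min break → 6 h 42 min
Sat: 07:20–17:22 = 10 h 2 min; less 45 min break → 9 h 17 min
Sun: 10:19–19:15 = 8 h 56 min; less 45 min break → 8 h 11 min
Total worked: 41 h 34 min = 2494 min.
Regular 40 h 0 min = 2400 min at €16.00/h; overtime 1 h 34 min = 94 min at €32.00/h.
Pay = (2400 × €16.00 + 94 × €32.00) ÷ 60 = €690.13.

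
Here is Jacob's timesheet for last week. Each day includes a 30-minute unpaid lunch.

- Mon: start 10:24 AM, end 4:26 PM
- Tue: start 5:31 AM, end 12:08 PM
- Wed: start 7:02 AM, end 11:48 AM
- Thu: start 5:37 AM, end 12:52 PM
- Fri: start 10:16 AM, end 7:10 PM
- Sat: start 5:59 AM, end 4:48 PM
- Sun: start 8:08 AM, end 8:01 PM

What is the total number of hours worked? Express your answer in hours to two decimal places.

52.77 hours

Mon: 10:24 AM–4:26 PM = 6 h 2 min; less 30 min break → 5 h 32 min
Tue: 5:31 AM–12:08 PM = 6 h 37 min; less 30 min break → 6 h 7 min
Wed: 7:02 AM–11:48 AM = 4 h 46 min; less 30 min break → 4 h 16 min
Thu: 5:37 AM–12:52 PM = 7 h 15 min; less 30 min break → 6 h 45 min
Fri: 10:16 AM–7:10 PM = 8 h 54 min; less 30 min break → 8 h 24 min
Sat: 5:59 AM–4:48 PM = 10 h 49 min; less 30 min break → 10 h 19 min
Sun: 8:08 AM–8:01 PM = 11 h 53 min; less 30 min break → 11 h 23 min
Total: 5 h 32 min + 6 h 7 min + 4 h 16 min + 6 h 45 min + 8 h 24 min + 10 h 19 min + 11 h 23 min = 52 h 46 min.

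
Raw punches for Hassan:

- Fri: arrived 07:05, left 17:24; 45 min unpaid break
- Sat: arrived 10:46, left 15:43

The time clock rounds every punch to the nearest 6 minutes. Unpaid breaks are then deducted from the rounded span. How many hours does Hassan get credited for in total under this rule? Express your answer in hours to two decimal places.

Fri: in 07:05→07:06, out 17:24→17:24; 10 h 18 min − 45 min = 9 h 33 min
Sat: in 10:46→10:48, out 15:43→15:42; 4 h 54 min
Total credited: 14 h 27 min.

14.45 hours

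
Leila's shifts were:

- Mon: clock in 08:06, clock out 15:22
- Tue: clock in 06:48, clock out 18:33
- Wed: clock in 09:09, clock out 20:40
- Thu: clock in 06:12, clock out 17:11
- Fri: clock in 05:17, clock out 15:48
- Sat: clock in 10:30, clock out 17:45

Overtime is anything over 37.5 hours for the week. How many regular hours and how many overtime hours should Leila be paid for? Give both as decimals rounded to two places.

Regular 37.50 hours, overtime 21.78 hours

Mon: 08:06–15:22 = 7 h 16 min
Tue: 06:48–18:33 = 11 h 45 min
Wed: 09:09–20:40 = 11 h 31 min
Thu: 06:12–17:11 = 10 h 59 min
Fri: 05:17–15:48 = 10 h 31 min
Sat: 10:30–17:45 = 7 h 15 min
Total worked: 59 h 17 min = 59.28 h.
Threshold 37.5 h → overtime 21 h 47 min, regular 37 h 30 min.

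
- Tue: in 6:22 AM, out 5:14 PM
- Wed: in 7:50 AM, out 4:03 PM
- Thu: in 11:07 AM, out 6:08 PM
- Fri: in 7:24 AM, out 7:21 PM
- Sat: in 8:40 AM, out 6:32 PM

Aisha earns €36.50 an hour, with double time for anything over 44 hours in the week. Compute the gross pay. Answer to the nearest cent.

Tue: 6:22 AM–5:14 PM = 10 h 52 min
Wed: 7:50 AM–4:03 PM = 8 h 13 min
Thu: 11:07 AM–6:08 PM = 7 h 1 min
Fri: 7:24 AM–7:21 PM = 11 h 57 min
Sat: 8:40 AM–6:32 PM = 9 h 52 min
Total worked: 47 h 55 min = 2875 min.
Regular 44 h 0 min = 2640 min at €36.50/h; overtime 3 h 55 min = 235 min at €73.00/h.
Pay = (2640 × €36.50 + 235 × €73.00) ÷ 60 = €1891.92.

€1891.92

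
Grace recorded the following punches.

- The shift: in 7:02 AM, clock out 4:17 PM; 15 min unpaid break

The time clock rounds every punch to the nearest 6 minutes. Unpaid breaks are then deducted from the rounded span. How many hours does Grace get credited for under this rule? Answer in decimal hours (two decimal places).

The shift: in 7:02 AM→7:00 AM, out 4:17 PM→4:18 PM; 9 h 18 min − 15 min = 9 h 3 min

9.05 hours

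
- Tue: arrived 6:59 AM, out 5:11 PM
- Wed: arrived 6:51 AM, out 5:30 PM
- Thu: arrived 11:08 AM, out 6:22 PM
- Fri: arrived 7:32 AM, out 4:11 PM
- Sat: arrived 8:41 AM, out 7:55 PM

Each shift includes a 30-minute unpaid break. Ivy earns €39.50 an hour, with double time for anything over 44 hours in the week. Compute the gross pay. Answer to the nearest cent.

€1853.87

Tue: 6:59 AM–5:11 PM = 10 h 12 min; less 30 min break → 9 h 42 min
Wed: 6:51 AM–5:30 PM = 10 h 39 min; less 30 min break → 10 h 9 min
Thu: 11:08 AM–6:22 PM = 7 h 14 min; less 30 min break → 6 h 44 min
Fri: 7:32 AM–4:11 PM = 8 h 39 min; less 30 min break → 8 h 9 min
Sat: 8:41 AM–7:55 PM = 11 h 14 min; less 30 min break → 10 h 44 min
Total worked: 45 h 28 min = 2728 min.
Regular 44 h 0 min = 2640 min at €39.50/h; overtime 1 h 28 min = 88 min at €79.00/h.
Pay = (2640 × €39.50 + 88 × €79.00) ÷ 60 = €1853.87.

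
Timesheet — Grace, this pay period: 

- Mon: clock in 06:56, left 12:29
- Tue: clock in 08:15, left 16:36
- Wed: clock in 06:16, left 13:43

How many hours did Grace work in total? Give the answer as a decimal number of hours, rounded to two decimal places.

21.35 hours

Mon: 06:56–12:29 = 5 h 33 min
Tue: 08:15–16:36 = 8 h 21 min
Wed: 06:16–13:43 = 7 h 27 min
Total: 5 h 33 min + 8 h 21 min + 7 h 27 min = 21 h 21 min.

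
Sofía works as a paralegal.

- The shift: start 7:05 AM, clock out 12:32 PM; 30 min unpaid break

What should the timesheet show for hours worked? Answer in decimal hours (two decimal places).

4.95 hours

The shift: 7:05 AM–12:32 PM = 5 h 27 min; less 30 min break → 4 h 57 min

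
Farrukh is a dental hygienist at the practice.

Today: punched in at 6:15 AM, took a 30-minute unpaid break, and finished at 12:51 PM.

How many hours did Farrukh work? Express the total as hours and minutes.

Today: 6:15 AM–12:51 PM = 6 h 36 min; less 30 min break → 6 h 6 min

6 h 6 min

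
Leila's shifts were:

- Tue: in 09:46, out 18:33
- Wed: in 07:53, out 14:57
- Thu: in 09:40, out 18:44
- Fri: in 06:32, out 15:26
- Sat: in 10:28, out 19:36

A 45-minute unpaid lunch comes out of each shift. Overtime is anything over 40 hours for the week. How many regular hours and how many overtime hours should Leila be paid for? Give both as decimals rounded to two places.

Tue: 09:46–18:33 = 8 h 47 min; less 45 min break → 8 h 2 min
Wed: 07:53–14:57 = 7 h 4 min; less 45 min break → 6 h 19 min
Thu: 09:40–18:44 = 9 h 4 min; less 45 min break → 8 h 19 min
Fri: 06:32–15:26 = 8 h 54 min; less 45 min break → 8 h 9 min
Sat: 10:28–19:36 = 9 h 8 min; less 45 min break → 8 h 23 min
Total worked: 39 h 12 min = 39.20 h.
Threshold 40 h → overtime 0 h 0 min, regular 39 h 12 min.

Regular 39.20 hours, overtime 0.00 hours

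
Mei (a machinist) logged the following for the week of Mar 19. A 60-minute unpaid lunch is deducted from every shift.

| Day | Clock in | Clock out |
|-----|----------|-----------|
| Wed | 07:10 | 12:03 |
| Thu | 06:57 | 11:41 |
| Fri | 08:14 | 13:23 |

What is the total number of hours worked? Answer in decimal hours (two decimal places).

Wed: 07:10–12:03 = 4 h 53 min; less 60 min break → 3 h 53 min
Thu: 06:57–11:41 = 4 h 44 min; less 60 min break → 3 h 44 min
Fri: 08:14–13:23 = 5 h 9 min; less 60 min break → 4 h 9 min
Total: 3 h 53 min + 3 h 44 min + 4 h 9 min = 11 h 46 min.

11.77 hours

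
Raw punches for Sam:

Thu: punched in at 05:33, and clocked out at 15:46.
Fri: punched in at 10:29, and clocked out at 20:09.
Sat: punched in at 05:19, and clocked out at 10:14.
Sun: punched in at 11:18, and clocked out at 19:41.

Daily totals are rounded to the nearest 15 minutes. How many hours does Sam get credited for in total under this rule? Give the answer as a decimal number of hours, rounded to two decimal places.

33.50 hours

Thu: 05:33–15:46 = 10 h 13 min → rounds to 10 h 15 min
Fri: 10:29–20:09 = 9 h 40 min → rounds to 9 h 45 min
Sat: 05:19–10:14 = 4 h 55 min → rounds to 5 h 0 min
Sun: 11:18–19:41 = 8 h 23 min → rounds to 8 h 30 min
Total credited: 33 h 30 min.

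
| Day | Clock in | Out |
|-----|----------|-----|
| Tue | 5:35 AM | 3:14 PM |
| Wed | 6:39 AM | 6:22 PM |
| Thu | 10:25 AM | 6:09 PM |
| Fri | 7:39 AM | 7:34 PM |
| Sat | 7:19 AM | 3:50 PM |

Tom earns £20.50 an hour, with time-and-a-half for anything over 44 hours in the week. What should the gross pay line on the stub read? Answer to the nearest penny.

£1072.15

Tue: 5:35 AM–3:14 PM = 9 h 39 min
Wed: 6:39 AM–6:22 PM = 11 h 43 min
Thu: 10:25 AM–6:09 PM = 7 h 44 min
Fri: 7:39 AM–7:34 PM = 11 h 55 min
Sat: 7:19 AM–3:50 PM = 8 h 31 min
Total worked: 49 h 32 min = 2972 min.
Regular 44 h 0 min = 2640 min at £20.50/h; overtime 5 h 32 min = 332 min at £30.75/h.
Pay = (2640 × £20.50 + 332 × £30.75) ÷ 60 = £1072.15.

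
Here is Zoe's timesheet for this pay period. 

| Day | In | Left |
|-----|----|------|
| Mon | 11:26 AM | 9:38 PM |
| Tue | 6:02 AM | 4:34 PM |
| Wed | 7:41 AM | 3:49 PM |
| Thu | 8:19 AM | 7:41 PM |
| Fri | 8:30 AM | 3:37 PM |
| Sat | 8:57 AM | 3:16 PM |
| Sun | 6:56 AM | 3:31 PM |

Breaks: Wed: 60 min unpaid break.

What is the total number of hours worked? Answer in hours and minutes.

61 h 15 min

Mon: 11:26 AM–9:38 PM = 10 h 12 min
Tue: 6:02 AM–4:34 PM = 10 h 32 min
Wed: 7:41 AM–3:49 PM = 8 h 8 min; less 60 min break → 7 h 8 min
Thu: 8:19 AM–7:41 PM = 11 h 22 min
Fri: 8:30 AM–3:37 PM = 7 h 7 min
Sat: 8:57 AM–3:16 PM = 6 h 19 min
Sun: 6:56 AM–3:31 PM = 8 h 35 min
Total: 10 h 12 min + 10 h 32 min + 7 h 8 min + 11 h 22 min + 7 h 7 min + 6 h 19 min + 8 h 35 min = 61 h 15 min.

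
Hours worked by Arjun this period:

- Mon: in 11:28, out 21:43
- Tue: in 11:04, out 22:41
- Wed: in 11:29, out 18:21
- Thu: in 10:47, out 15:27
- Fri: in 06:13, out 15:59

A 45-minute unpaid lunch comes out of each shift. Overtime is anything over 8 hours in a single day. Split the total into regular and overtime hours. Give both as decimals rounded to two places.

Mon: 11:28–21:43 = 10 h 15 min; less 45 min break → 9 h 30 min
Tue: 11:04–22:41 = 11 h 37 min; less 45 min break → 10 h 52 min
Wed: 11:29–18:21 = 6 h 52 min; less 45 min break → 6 h 7 min
Thu: 10:47–15:27 = 4 h 40 min; less 45 min break → 3 h 55 min
Fri: 06:13–15:59 = 9 h 46 min; less 45 min break → 9 h 1 min
Mon reg 8 h 0 min / OT 1 h 30 min; Tue reg 8 h 0 min / OT 2 h 52 min; Wed reg 6 h 7 min / OT 0 h 0 min; Thu reg 3 h 55 min / OT 0 h 0 min; Fri reg 8 h 0 min / OT 1 h 1 min.
Totals: regular 34 h 2 min, overtime 5 h 23 min.

Regular 34.03 hours, overtime 5.38 hours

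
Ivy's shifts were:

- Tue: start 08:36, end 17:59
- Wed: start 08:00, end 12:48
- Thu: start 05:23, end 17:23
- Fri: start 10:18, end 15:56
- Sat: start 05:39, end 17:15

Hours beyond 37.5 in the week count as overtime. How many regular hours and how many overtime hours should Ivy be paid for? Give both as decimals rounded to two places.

Regular 37.50 hours, overtime 5.92 hours

Tue: 08:36–17:59 = 9 h 23 min
Wed: 08:00–12:48 = 4 h 48 min
Thu: 05:23–17:23 = 12 h 0 min
Fri: 10:18–15:56 = 5 h 38 min
Sat: 05:39–17:15 = 11 h 36 min
Total worked: 43 h 25 min = 43.42 h.
Threshold 37.5 h → overtime 5 h 55 min, regular 37 h 30 min.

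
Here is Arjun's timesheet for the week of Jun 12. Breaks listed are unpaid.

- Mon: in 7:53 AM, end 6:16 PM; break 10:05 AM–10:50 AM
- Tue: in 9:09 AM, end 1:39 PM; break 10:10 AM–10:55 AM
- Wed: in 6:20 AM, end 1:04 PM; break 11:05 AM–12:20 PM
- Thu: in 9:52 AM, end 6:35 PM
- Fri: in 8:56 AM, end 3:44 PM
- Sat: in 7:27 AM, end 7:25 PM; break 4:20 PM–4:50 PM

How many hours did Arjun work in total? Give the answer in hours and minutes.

Mon: 7:53 AM–6:16 PM = 10 h 23 min; less 45 min break → 9 h 38 min
Tue: 9:09 AM–1:39 PM = 4 h 30 min; less 45 min break → 3 h 45 min
Wed: 6:20 AM–1:04 PM = 6 h 44 min; less 75 min break → 5 h 29 min
Thu: 9:52 AM–6:35 PM = 8 h 43 min
Fri: 8:56 AM–3:44 PM = 6 h 48 min
Sat: 7:27 AM–7:25 PM = 11 h 58 min; less 30 min break → 11 h 28 min
Total: 9 h 38 min + 3 h 45 min + 5 h 29 min + 8 h 43 min + 6 h 48 min + 11 h 28 min = 45 h 51 min.

45 h 51 min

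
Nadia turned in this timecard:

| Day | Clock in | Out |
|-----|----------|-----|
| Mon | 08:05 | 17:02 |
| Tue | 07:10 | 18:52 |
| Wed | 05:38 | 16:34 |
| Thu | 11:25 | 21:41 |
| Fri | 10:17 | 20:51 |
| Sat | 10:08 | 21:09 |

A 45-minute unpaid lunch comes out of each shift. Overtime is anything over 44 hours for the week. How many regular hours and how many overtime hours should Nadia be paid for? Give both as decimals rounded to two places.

Regular 44.00 hours, overtime 14.93 hours

Mon: 08:05–17:02 = 8 h 57 min; less 45 min break → 8 h 12 min
Tue: 07:10–18:52 = 11 h 42 min; less 45 min break → 10 h 57 min
Wed: 05:38–16:34 = 10 h 56 min; less 45 min break → 10 h 11 min
Thu: 11:25–21:41 = 10 h 16 min; less 45 min break → 9 h 31 min
Fri: 10:17–20:51 = 10 h 34 min; less 45 min break → 9 h 49 min
Sat: 10:08–21:09 = 11 h 1 min; less 45 min break → 10 h 16 min
Total worked: 58 h 56 min = 58.93 h.
Threshold 44 h → overtime 14 h 56 min, regular 44 h 0 min.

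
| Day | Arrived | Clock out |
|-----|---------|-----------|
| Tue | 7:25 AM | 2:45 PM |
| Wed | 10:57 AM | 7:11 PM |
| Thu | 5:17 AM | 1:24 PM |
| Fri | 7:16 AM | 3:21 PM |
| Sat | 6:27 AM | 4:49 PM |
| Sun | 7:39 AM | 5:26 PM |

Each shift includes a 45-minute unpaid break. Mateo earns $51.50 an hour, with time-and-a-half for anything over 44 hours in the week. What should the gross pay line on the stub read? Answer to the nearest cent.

Tue: 7:25 AM–2:45 PM = 7 h 20 min; less 45 min break → 6 h 35 min
Wed: 10:57 AM–7:11 PM = 8 h 14 min; less 45 min break → 7 h 29 min
Thu: 5:17 AM–1:24 PM = 8 h 7 min; less 45 min break → 7 h 22 min
Fri: 7:16 AM–3:21 PM = 8 h 5 min; less 45 min break → 7 h 20 min
Sat: 6:27 AM–4:49 PM = 10 h 22 min; less 45 min break → 9 h 37 min
Sun: 7:39 AM–5:26 PM = 9 h 47 min; less 45 min break → 9 h 2 min
Total worked: 47 h 25 min = 2845 min.
Regular 44 h 0 min = 2640 min at $51.50/h; overtime 3 h 25 min = 205 min at $77.25/h.
Pay = (2640 × $51.50 + 205 × $77.25) ÷ 60 = $2529.94.

$2529.94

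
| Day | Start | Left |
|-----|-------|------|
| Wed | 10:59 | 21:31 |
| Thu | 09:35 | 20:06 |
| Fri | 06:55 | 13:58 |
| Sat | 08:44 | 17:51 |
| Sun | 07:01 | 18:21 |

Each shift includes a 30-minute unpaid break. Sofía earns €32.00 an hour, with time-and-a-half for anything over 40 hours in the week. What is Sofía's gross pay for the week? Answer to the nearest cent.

Wed: 10:59–21:31 = 10 h 32 min; less 30 min break → 10 h 2 min
Thu: 09:35–20:06 = 10 h 31 min; less 30 min break → 10 h 1 min
Fri: 06:55–13:58 = 7 h 3 min; less 30 min break → 6 h 33 min
Sat: 08:44–17:51 = 9 h 7 min; less 30 min break → 8 h 37 min
Sun: 07:01–18:21 = 11 h 20 min; less 30 min break → 10 h 50 min
Total worked: 46 h 3 min = 2763 min.
Regular 40 h 0 min = 2400 min at €32.00/h; overtime 6 h 3 min = 363 min at €48.00/h.
Pay = (2400 × €32.00 + 363 × €48.00) ÷ 60 = €1570.40.

€1570.40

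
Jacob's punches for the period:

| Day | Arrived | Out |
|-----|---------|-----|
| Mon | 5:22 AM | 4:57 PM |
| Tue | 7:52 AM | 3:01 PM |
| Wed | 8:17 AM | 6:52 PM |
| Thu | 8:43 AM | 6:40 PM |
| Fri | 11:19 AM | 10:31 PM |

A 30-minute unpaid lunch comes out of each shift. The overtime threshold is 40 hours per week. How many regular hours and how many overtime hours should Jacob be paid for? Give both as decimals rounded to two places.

Regular 40.00 hours, overtime 7.97 hours

Mon: 5:22 AM–4:57 PM = 11 h 35 min; less 30 min break → 11 h 5 min
Tue: 7:52 AM–3:01 PM = 7 h 9 min; less 30 min break → 6 h 39 min
Wed: 8:17 AM–6:52 PM = 10 h 35 min; less 30 min break → 10 h 5 min
Thu: 8:43 AM–6:40 PM = 9 h 57 min; less 30 min break → 9 h 27 min
Fri: 11:19 AM–10:31 PM = 11 h 12 min; less 30 min break → 10 h 42 min
Total worked: 47 h 58 min = 47.97 h.
Threshold 40 h → overtime 7 h 58 min, regular 40 h 0 min.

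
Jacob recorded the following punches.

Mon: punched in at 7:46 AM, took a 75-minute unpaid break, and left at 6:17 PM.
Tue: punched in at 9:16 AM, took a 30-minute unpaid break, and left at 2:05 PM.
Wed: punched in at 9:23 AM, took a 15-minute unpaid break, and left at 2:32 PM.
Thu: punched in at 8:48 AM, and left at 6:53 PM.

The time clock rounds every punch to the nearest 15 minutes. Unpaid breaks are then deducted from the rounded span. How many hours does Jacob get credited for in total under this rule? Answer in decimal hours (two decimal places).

Mon: in 7:46 AM→7:45 AM, out 6:17 PM→6:15 PM; 10 h 30 min − 75 min = 9 h 15 min
Tue: in 9:16 AM→9:15 AM, out 2:05 PM→2:00 PM; 4 h 45 min − 30 min = 4 h 15 min
Wed: in 9:23 AM→9:30 AM, out 2:32 PM→2:30 PM; 5 h 0 min − 15 min = 4 h 45 min
Thu: in 8:48 AM→8:45 AM, out 6:53 PM→7:00 PM; 10 h 15 min
Total credited: 28 h 30 min.

28.50 hours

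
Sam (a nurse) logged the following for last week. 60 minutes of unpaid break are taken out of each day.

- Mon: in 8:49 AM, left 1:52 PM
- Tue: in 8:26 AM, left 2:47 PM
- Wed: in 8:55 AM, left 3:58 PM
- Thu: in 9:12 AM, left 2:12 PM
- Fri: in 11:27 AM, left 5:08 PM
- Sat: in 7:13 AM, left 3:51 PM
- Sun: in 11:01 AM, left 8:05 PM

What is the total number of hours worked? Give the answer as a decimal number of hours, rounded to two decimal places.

39.83 hours

Mon: 8:49 AM–1:52 PM = 5 h 3 min; less 60 min break → 4 h 3 min
Tue: 8:26 AM–2:47 PM = 6 h 21 min; less 60 min break → 5 h 21 min
Wed: 8:55 AM–3:58 PM = 7 h 3 min; less 60 min break → 6 h 3 min
Thu: 9:12 AM–2:12 PM = 5 h 0 min; less 60 min break → 4 h 0 min
Fri: 11:27 AM–5:08 PM = 5 h 41 min; less 60 min break → 4 h 41 min
Sat: 7:13 AM–3:51 PM = 8 h 38 min; less 60 min break → 7 h 38 min
Sun: 11:01 AM–8:05 PM = 9 h 4 min; less 60 min break → 8 h 4 min
Total: 4 h 3 min + 5 h 21 min + 6 h 3 min + 4 h 0 min + 4 h 41 min + 7 h 38 min + 8 h 4 min = 39 h 50 min.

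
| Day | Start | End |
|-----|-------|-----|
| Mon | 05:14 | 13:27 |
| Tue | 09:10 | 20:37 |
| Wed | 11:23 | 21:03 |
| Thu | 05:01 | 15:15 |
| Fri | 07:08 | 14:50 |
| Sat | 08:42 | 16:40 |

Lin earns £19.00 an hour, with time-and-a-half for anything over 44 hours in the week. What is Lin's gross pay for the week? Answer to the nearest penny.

£1156.15

Mon: 05:14–13:27 = 8 h 13 min
Tue: 09:10–20:37 = 11 h 27 min
Wed: 11:23–21:03 = 9 h 40 min
Thu: 05:01–15:15 = 10 h 14 min
Fri: 07:08–14:50 = 7 h 42 min
Sat: 08:42–16:40 = 7 h 58 min
Total worked: 55 h 14 min = 3314 min.
Regular 44 h 0 min = 2640 min at £19.00/h; overtime 11 h 14 min = 674 min at £28.50/h.
Pay = (2640 × £19.00 + 674 × £28.50) ÷ 60 = £1156.15.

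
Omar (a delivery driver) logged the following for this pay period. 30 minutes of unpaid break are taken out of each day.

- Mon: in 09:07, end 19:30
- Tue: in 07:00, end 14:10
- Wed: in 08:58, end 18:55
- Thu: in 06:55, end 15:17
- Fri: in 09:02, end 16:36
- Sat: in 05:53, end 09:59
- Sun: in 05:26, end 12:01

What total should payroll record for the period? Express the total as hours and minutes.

Mon: 09:07–19:30 = 10 h 23 min; less 30 min break → 9 h 53 min
Tue: 07:00–14:10 = 7 h 10 min; less 30 min break → 6 h 40 min
Wed: 08:58–18:55 = 9 h 57 min; less 30 min break → 9 h 27 min
Thu: 06:55–15:17 = 8 h 22 min; less 30 min break → 7 h 52 min
Fri: 09:02–16:36 = 7 h 34 min; less 30 min break → 7 h 4 min
Sat: 05:53–09:59 = 4 h 6 min; less 30 min break → 3 h 36 min
Sun: 05:26–12:01 = 6 h 35 min; less 30 min break → 6 h 5 min
Total: 9 h 53 min + 6 h 40 min + 9 h 27 min + 7 h 52 min + 7 h 4 min + 3 h 36 min + 6 h 5 min = 50 h 37 min.

50 h 37 min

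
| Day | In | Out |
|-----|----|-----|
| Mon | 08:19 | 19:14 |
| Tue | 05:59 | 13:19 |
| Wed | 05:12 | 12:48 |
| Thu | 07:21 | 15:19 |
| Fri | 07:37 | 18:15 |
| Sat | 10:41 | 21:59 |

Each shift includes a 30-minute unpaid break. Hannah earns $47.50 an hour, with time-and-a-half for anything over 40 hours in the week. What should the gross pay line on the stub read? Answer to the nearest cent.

$2808.44

Mon: 08:19–19:14 = 10 h 55 min; less 30 min break → 10 h 25 min
Tue: 05:59–13:19 = 7 h 20 min; less 30 min break → 6 h 50 min
Wed: 05:12–12:48 = 7 h 36 min; less 30 min break → 7 h 6 min
Thu: 07:21–15:19 = 7 h 58 min; less 30 min break → 7 h 28 min
Fri: 07:37–18:15 = 10 h 38 min; less 30 min break → 10 h 8 min
Sat: 10:41–21:59 = 11 h 18 min; less 30 min break → 10 h 48 min
Total worked: 52 h 45 min = 3165 min.
Regular 40 h 0 min = 2400 min at $47.50/h; overtime 12 h 45 min = 765 min at $71.25/h.
Pay = (2400 × $47.50 + 765 × $71.25) ÷ 60 = $2808.44.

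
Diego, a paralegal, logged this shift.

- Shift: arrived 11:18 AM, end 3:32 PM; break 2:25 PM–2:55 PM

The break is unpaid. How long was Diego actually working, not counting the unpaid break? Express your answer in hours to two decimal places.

3.73 hours

Shift: 11:18 AM–3:32 PM = 4 h 14 min; less 30 min break → 3 h 44 min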